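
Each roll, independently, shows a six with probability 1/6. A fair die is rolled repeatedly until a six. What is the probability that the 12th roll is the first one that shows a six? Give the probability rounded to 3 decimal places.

0.022

Geometric (trials to first success), p = 0.166667.
P(Y = 12) = (1−p)^11 · p = 0.13459 · 0.166667 = 0.02243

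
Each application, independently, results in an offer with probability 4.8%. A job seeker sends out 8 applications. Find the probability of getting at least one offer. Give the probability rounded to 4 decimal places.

0.3253

P(at least one) = 1 − P(none) = 1 − (1 − 0.048)^8
= 1 − 0.674677 = 0.325323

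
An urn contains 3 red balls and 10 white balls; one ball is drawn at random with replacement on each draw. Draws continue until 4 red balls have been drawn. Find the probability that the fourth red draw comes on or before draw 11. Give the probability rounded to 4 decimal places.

0.2353

Finishing within 11 draws ⇔ at least 4 successes in the first 11. With X ~ Binomial(11, 0.230769), P(Y ≤ 11) = 1 − P(X ≤ 3).
  k=0: C(11,0)·0.230769^0·0.769231^11 = 0.055799
  k=1: C(11,1)·0.230769^1·0.769231^10 = 0.184135
  k=2: C(11,2)·0.230769^2·0.769231^9 = 0.276203
  k=3: C(11,3)·0.230769^3·0.769231^8 = 0.248583
1 − 0.764719 = 0.235281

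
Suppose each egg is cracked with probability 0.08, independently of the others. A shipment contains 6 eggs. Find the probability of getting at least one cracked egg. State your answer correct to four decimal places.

0.3936

P(at least one) = 1 − P(none) = 1 − (1 − 0.08)^6
= 1 − 0.606355 = 0.393645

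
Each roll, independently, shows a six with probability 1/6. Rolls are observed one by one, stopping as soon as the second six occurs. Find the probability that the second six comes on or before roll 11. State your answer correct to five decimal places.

0.56932

Finishing within 11 rolls ⇔ at least 2 successes in the first 11. With X ~ Binomial(11, 0.166667), P(Y ≤ 11) = 1 − P(X ≤ 1).
  k=0: C(11,0)·0.166667^0·0.833333^11 = 0.1345880
  k=1: C(11,1)·0.166667^1·0.833333^10 = 0.2960936
1 − 0.4306816 = 0.5693184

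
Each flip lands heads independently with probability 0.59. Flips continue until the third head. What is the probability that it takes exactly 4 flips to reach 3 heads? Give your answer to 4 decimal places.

0.2526

Y = trial on which the third success occurs; negative binomial, r=3, p=0.59.
P(Y=4) = C(3,2) · p^3 · (1−p)^1
= 3 · 0.20538 · 0.41 = 0.252616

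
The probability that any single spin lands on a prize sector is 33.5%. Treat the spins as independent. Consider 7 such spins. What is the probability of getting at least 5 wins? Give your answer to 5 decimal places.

X ~ Binomial(7, 0.335); P(X ≥ 5) = Σ C(7,k) p^k (1−p)^(7−k) over k:
  k=5: C(7,5)·0.335^5·0.665^2 = 0.0391820
  k=6: C(7,6)·0.335^6·0.665^1 = 0.0065794
  k=7: C(7,7)·0.335^7·0.665^0 = 0.0004735
Total = 0.0462349

0.04623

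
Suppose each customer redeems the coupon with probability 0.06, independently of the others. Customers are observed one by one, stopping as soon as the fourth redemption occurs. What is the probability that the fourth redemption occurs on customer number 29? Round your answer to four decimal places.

0.0090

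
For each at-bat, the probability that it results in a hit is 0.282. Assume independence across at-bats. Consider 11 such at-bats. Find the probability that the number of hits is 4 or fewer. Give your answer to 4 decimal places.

X ~ Binomial(11, 0.282); P(X ≤ 4) = Σ C(11,k) p^k (1−p)^(11−k) over k:
  k=0: C(11,0)·0.282^0·0.718^11 = 0.026144
  k=1: C(11,1)·0.282^1·0.718^10 = 0.112950
  k=2: C(11,2)·0.282^2·0.718^9 = 0.221810
  k=3: C(11,3)·0.282^3·0.718^8 = 0.261353
  k=4: C(11,4)·0.282^4·0.718^7 = 0.205296
Total = 0.827553

0.8276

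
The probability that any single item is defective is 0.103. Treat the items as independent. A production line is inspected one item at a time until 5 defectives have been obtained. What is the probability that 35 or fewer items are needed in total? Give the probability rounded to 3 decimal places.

Finishing within 35 items ⇔ at least 5 successes in the first 35. With X ~ Binomial(35, 0.103), P(Y ≤ 35) = 1 − P(X ≤ 4).
  k=0: C(35,0)·0.103^0·0.897^35 = 0.02227
  k=1: C(35,1)·0.103^1·0.897^34 = 0.08951
  k=2: C(35,2)·0.103^2·0.897^33 = 0.17472
  k=3: C(35,3)·0.103^3·0.897^32 = 0.22069
  k=4: C(35,4)·0.103^4·0.897^31 = 0.20273
1 − 0.70991 = 0.29009

0.290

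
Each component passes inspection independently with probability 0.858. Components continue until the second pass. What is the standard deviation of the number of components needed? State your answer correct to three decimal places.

Y = total components until the second success; negative binomial with r=2, p=0.858.
SD(Y) = √[r(1−p)/p²] = √(0.38578) = 0.62111

0.621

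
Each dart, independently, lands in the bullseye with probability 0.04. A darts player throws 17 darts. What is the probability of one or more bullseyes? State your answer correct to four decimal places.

P(at least one) = 1 − P(none) = 1 − (1 − 0.04)^17
= 1 − 0.499587 = 0.500413

0.5004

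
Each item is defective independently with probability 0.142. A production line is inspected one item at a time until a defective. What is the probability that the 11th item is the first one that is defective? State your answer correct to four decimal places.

0.0307

Geometric (trials to first success), p = 0.142.
P(Y = 11) = (1−p)^10 · p = 0.21621 · 0.142 = 0.030702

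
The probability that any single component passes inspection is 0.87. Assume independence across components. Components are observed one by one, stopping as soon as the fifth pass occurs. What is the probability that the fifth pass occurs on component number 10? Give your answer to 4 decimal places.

Y = trial on which the fifth success occurs; negative binomial, r=5, p=0.87.
P(Y=10) = C(9,4) · p^5 · (1−p)^5
= 126 · 0.49842 · 3.7129e-05 = 0.002332

0.0023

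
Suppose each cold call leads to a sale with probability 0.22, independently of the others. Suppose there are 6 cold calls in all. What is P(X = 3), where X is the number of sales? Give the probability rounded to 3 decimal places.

0.101

X ~ Binomial(n=6, p=0.22).
P(X=3) = C(6,3) · p^3 · (1−p)^3
= 20 · 0.010648 · 0.47455 = 0.10106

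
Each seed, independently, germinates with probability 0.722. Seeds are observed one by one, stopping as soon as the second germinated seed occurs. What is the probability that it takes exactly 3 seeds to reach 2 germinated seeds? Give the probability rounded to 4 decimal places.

Y = trial on which the second success occurs; negative binomial, r=2, p=0.722.
P(Y=3) = C(2,1) · p^2 · (1−p)^1
= 2 · 0.52128 · 0.278 = 0.289834

0.2898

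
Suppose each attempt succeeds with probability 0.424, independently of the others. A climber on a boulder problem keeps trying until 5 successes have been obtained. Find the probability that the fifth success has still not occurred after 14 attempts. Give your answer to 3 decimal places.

0.221

Needing more than 14 attempts ⇔ fewer than 5 successes in the first 14. With X ~ Binomial(14, 0.424), P(Y > 14) = P(X ≤ 4).
  k=0: C(14,0)·0.424^0·0.576^14 = 0.00044
  k=1: C(14,1)·0.424^1·0.576^13 = 0.00456
  k=2: C(14,2)·0.424^2·0.576^12 = 0.02182
  k=3: C(14,3)·0.424^3·0.576^11 = 0.06425
  k=4: C(14,4)·0.424^4·0.576^10 = 0.13005
P(X ≤ 4) = 0.22112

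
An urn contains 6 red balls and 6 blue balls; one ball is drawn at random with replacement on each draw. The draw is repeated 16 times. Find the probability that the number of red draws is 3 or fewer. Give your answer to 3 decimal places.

X ~ Binomial(16, 0.50); P(X ≤ 3) = Σ C(16,k) p^k (1−p)^(16−k) over k:
  k=0: C(16,0)·0.50^0·0.50^16 = 0.00002
  k=1: C(16,1)·0.50^1·0.50^15 = 0.00024
  k=2: C(16,2)·0.50^2·0.50^14 = 0.00183
  k=3: C(16,3)·0.50^3·0.50^13 = 0.00854
Total = 0.01064

0.011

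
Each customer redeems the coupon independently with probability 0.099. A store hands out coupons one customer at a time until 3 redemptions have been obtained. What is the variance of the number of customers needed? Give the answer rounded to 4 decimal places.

Y = total customers until the third success; negative binomial with r=3, p=0.099.
Var(Y) = r(1−p)/p² = 3·0.901 / 0.099² = 275.788185

275.7882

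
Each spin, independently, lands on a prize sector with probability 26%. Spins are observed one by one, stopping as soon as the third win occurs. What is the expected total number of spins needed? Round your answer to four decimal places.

Y = total spins until the third success; negative binomial with r=3, p=0.26.
E[Y] = r / p = 3 / 0.26 = 11.538462

11.5385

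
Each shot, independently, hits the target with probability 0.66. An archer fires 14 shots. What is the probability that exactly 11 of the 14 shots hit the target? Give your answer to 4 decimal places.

X ~ Binomial(n=14, p=0.66).
P(X=11) = C(14,11) · p^11 · (1−p)^3
= 364 · 0.010351 · 0.039304 = 0.148089

0.1481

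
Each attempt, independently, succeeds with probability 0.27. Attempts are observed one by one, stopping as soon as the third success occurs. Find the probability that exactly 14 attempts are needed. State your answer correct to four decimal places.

Y = trial on which the third success occurs; negative binomial, r=3, p=0.27.
P(Y=14) = C(13,2) · p^3 · (1−p)^11
= 78 · 0.019683 · 0.031373 = 0.048166

0.0482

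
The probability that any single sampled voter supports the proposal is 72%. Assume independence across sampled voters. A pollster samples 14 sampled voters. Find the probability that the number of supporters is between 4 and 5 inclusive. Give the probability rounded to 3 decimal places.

0.005

X ~ Binomial(14, 0.72); P(4 ≤ X ≤ 5) = Σ C(14,k) p^k (1−p)^(14−k) over k:
  k=4: C(14,4)·0.72^4·0.28^10 = 0.00080
  k=5: C(14,5)·0.72^5·0.28^9 = 0.00410
Total = 0.00489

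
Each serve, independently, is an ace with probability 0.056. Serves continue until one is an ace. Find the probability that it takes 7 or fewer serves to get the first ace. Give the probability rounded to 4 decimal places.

Y = number of serves to the first success; geometric, p = 0.056.
P(Y ≤ 7) = 1 − (1−p)^7 = 1 − 0.668042 = 0.331958

0.3320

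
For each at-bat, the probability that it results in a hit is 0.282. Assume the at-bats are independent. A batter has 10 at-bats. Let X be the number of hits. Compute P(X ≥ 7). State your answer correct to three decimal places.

0.007

X ~ Binomial(10, 0.282); P(X ≥ 7) = Σ C(10,k) p^k (1−p)^(10−k) over k:
  k=7: C(10,7)·0.282^7·0.718^3 = 0.00630
  k=8: C(10,8)·0.282^8·0.718^2 = 0.00093
  k=9: C(10,9)·0.282^9·0.718^1 = 0.00008
  k=10: C(10,10)·0.282^10·0.718^0 = 0.00000
Total = 0.00731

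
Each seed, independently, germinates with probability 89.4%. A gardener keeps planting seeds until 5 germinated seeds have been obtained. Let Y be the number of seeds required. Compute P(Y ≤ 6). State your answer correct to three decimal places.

0.874

Finishing within 6 seeds ⇔ at least 5 successes in the first 6. With X ~ Binomial(6, 0.894), P(Y ≤ 6) = 1 − P(X ≤ 4).
  k=0: C(6,0)·0.894^0·0.106^6 = 0.00000
  k=1: C(6,1)·0.894^1·0.106^5 = 0.00007
  k=2: C(6,2)·0.894^2·0.106^4 = 0.00151
  k=3: C(6,3)·0.894^3·0.106^3 = 0.01702
  k=4: C(6,4)·0.894^4·0.106^2 = 0.10766
1 − 0.12627 = 0.87373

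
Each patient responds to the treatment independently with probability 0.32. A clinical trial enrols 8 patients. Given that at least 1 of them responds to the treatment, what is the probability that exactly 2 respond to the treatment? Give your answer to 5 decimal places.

X ~ Binomial(8, 0.32). Want P(X=2 | X≥1) = P(X=2) / P(X≥1).
P(X=2) = C(8,2)·0.32^2·0.68^6 = 0.2834728
P(X≥1) = 1 − 0.0457163 = 0.9542837
Ratio = 0.2834728 / 0.9542837 = 0.2970530

0.29705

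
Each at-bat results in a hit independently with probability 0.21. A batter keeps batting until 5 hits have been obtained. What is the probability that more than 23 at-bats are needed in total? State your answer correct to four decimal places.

0.4529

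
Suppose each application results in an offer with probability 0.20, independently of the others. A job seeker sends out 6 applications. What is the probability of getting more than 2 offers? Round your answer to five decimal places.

0.09888

X ~ Binomial(6, 0.20); P(X ≥ 3) = Σ C(6,k) p^k (1−p)^(6−k) over k:
  k=3: C(6,3)·0.20^3·0.80^3 = 0.0819200
  k=4: C(6,4)·0.20^4·0.80^2 = 0.0153600
  k=5: C(6,5)·0.20^5·0.80^1 = 0.0015360
  k=6: C(6,6)·0.20^6·0.80^0 = 0.0000640
Total = 0.0988800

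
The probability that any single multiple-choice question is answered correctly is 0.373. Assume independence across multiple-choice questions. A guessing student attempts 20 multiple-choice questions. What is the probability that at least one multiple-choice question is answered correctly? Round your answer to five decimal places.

0.99991

P(at least one) = 1 − P(none) = 1 − (1 − 0.373)^20
= 1 − 0.0000882 = 0.9999118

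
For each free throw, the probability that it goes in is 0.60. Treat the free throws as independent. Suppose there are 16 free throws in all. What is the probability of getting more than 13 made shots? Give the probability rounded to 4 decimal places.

0.0183

X ~ Binomial(16, 0.60); P(X ≥ 14) = Σ C(16,k) p^k (1−p)^(16−k) over k:
  k=14: C(16,14)·0.60^14·0.40^2 = 0.015046
  k=15: C(16,15)·0.60^15·0.40^1 = 0.003009
  k=16: C(16,16)·0.60^16·0.40^0 = 0.000282
Total = 0.018337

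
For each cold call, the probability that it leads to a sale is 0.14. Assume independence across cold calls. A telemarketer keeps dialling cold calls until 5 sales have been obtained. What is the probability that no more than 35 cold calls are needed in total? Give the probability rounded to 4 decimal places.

Finishing within 35 cold calls ⇔ at least 5 successes in the first 35. With X ~ Binomial(35, 0.14), P(Y ≤ 35) = 1 − P(X ≤ 4).
  k=0: C(35,0)·0.14^0·0.86^35 = 0.005099
  k=1: C(35,1)·0.14^1·0.86^34 = 0.029050
  k=2: C(35,2)·0.14^2·0.86^33 = 0.080394
  k=3: C(35,3)·0.14^3·0.86^32 = 0.143961
  k=4: C(35,4)·0.14^4·0.86^31 = 0.187484
1 − 0.445987 = 0.554013

0.5540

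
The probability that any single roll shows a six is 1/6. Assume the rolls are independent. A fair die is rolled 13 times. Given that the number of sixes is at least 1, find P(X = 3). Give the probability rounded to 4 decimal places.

0.2359

X ~ Binomial(13, 0.166667). Want P(X=3 | X≥1) = P(X=3) / P(X≥1).
P(X=3) = C(13,3)·0.166667^3·0.833333^10 = 0.213845
P(X≥1) = 1 − 0.093464 = 0.906536
Ratio = 0.213845 / 0.906536 = 0.235893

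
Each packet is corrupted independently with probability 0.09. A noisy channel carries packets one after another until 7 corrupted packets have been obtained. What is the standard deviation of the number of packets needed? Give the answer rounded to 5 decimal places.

28.04318

Y = total packets until the seventh success; negative binomial with r=7, p=0.09.
SD(Y) = √[r(1−p)/p²] = √(786.4197531) = 28.0431766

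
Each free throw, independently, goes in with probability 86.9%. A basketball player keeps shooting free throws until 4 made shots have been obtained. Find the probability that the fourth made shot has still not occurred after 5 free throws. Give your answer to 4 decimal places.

0.1309

Needing more than 5 free throws ⇔ fewer than 4 successes in the first 5. With X ~ Binomial(5, 0.869), P(Y > 5) = P(X ≤ 3).
  k=0: C(5,0)·0.869^0·0.131^5 = 0.000039
  k=1: C(5,1)·0.869^1·0.131^4 = 0.001280
  k=2: C(5,2)·0.869^2·0.131^3 = 0.016977
  k=3: C(5,3)·0.869^3·0.131^2 = 0.112616
P(X ≤ 3) = 0.130911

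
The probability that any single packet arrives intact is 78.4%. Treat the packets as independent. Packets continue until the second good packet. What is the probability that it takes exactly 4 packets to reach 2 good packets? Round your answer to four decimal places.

Y = trial on which the second success occurs; negative binomial, r=2, p=0.784.
P(Y=4) = C(3,1) · p^2 · (1−p)^2
= 3 · 0.61466 · 0.046656 = 0.086032

0.0860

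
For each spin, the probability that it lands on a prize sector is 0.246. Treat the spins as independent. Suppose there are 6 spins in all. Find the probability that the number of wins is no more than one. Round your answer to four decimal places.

X ~ Binomial(6, 0.246); P(X ≤ 1) = Σ C(6,k) p^k (1−p)^(6−k) over k:
  k=0: C(6,0)·0.246^0·0.754^6 = 0.183750
  k=1: C(6,1)·0.246^1·0.754^5 = 0.359702
Total = 0.543453

0.5435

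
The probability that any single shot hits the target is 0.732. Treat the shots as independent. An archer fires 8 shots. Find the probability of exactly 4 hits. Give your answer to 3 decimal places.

0.104

X ~ Binomial(n=8, p=0.732).
P(X=4) = C(8,4) · p^4 · (1−p)^4
= 70 · 0.28711 · 0.0051587 = 0.10368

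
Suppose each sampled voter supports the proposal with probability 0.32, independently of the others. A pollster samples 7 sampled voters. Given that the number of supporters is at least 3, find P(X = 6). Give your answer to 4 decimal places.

0.0128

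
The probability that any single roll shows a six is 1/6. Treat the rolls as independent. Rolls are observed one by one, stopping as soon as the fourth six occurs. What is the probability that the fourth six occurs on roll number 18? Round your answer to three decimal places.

Y = trial on which the fourth success occurs; negative binomial, r=4, p=0.166667.
P(Y=18) = C(17,3) · p^4 · (1−p)^14
= 680 · 0.0007716 · 0.077887 = 0.04087

0.041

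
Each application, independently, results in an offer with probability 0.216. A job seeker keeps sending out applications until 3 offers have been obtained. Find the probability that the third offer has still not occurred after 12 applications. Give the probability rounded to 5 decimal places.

0.50236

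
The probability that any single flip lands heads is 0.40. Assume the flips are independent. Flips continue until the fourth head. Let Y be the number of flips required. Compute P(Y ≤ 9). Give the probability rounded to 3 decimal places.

Finishing within 9 flips ⇔ at least 4 successes in the first 9. With X ~ Binomial(9, 0.40), P(Y ≤ 9) = 1 − P(X ≤ 3).
  k=0: C(9,0)·0.40^0·0.60^9 = 0.01008
  k=1: C(9,1)·0.40^1·0.60^8 = 0.06047
  k=2: C(9,2)·0.40^2·0.60^7 = 0.16124
  k=3: C(9,3)·0.40^3·0.60^6 = 0.25082
1 − 0.48261 = 0.51739

0.517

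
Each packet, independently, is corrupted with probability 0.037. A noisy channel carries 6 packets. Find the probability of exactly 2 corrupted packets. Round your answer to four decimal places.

X ~ Binomial(n=6, p=0.037).
P(X=2) = C(6,2) · p^2 · (1−p)^4
= 15 · 0.001369 · 0.86001 = 0.017660

0.0177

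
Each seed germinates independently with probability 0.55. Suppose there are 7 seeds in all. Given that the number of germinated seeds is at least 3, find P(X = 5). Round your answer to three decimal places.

X ~ Binomial(7, 0.55). Want P(X=5 | X≥3) = P(X=5) / P(X≥3).
P(X=5) = C(7,5)·0.55^5·0.45^2 = 0.21402
P(X≥3) = 1 − 0.00374 − 0.03197 − 0.11722 = 0.84707
Ratio = 0.21402 / 0.84707 = 0.25266

0.253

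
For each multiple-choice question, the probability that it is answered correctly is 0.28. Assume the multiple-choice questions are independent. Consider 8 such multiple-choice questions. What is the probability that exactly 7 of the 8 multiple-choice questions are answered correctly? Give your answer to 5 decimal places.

0.00078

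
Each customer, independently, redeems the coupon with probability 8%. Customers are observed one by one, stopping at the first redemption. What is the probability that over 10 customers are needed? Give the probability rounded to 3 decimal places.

Y = number of customers to the first success; geometric, p = 0.08.
P(Y > 10) = P(first 10 all fail) = (1−p)^10 = 0.43439

0.434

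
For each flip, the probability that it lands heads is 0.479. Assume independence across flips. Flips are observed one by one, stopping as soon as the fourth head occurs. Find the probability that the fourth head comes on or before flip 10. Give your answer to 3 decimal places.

0.792

Finishing within 10 flips ⇔ at least 4 successes in the first 10. With X ~ Binomial(10, 0.479), P(Y ≤ 10) = 1 − P(X ≤ 3).
  k=0: C(10,0)·0.479^0·0.521^10 = 0.00147
  k=1: C(10,1)·0.479^1·0.521^9 = 0.01355
  k=2: C(10,2)·0.479^2·0.521^8 = 0.05605
  k=3: C(10,3)·0.479^3·0.521^7 = 0.13742
1 − 0.20849 = 0.79151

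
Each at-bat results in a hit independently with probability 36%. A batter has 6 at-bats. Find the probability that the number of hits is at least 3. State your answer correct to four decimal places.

0.3732

X ~ Binomial(6, 0.36); P(X ≥ 3) = Σ C(6,k) p^k (1−p)^(6−k) over k:
  k=3: C(6,3)·0.36^3·0.64^3 = 0.244612
  k=4: C(6,4)·0.36^4·0.64^2 = 0.103196
  k=5: C(6,5)·0.36^5·0.64^1 = 0.023219
  k=6: C(6,6)·0.36^6·0.64^0 = 0.002177
Total = 0.373203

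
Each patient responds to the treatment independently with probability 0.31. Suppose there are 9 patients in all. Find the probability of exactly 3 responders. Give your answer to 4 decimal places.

0.2701

X ~ Binomial(n=9, p=0.31).
P(X=3) = C(9,3) · p^3 · (1−p)^6
= 84 · 0.029791 · 0.10792 = 0.270059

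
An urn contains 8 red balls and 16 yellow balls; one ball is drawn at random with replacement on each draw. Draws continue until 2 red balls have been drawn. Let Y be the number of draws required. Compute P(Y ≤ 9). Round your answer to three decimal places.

Finishing within 9 draws ⇔ at least 2 successes in the first 9. With X ~ Binomial(9, 0.333333), P(Y ≤ 9) = 1 − P(X ≤ 1).
  k=0: C(9,0)·0.333333^0·0.666667^9 = 0.02601
  k=1: C(9,1)·0.333333^1·0.666667^8 = 0.11706
1 − 0.14307 = 0.85693

0.857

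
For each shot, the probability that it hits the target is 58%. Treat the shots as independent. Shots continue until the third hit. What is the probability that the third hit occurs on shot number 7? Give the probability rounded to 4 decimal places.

Y = trial on which the third success occurs; negative binomial, r=3, p=0.58.
P(Y=7) = C(6,2) · p^3 · (1−p)^4
= 15 · 0.19511 · 0.031117 = 0.091069

0.0911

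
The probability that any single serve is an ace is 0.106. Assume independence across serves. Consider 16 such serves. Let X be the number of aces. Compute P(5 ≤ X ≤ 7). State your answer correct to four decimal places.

X ~ Binomial(16, 0.106); P(5 ≤ X ≤ 7) = Σ C(16,k) p^k (1−p)^(16−k) over k:
  k=5: C(16,5)·0.106^5·0.894^11 = 0.017042
  k=6: C(16,6)·0.106^6·0.894^10 = 0.003705
  k=7: C(16,7)·0.106^7·0.894^9 = 0.000627
Total = 0.021374

0.0214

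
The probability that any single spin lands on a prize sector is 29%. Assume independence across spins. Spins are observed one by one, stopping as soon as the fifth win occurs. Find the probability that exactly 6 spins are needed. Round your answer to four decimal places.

Y = trial on which the fifth success occurs; negative binomial, r=5, p=0.29.
P(Y=6) = C(5,4) · p^5 · (1−p)^1
= 5 · 0.0020511 · 0.71 = 0.007281

0.0073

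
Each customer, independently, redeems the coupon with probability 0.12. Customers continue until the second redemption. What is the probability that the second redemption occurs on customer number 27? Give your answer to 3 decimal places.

0.015

Y = trial on which the second success occurs; negative binomial, r=2, p=0.12.
P(Y=27) = C(26,1) · p^2 · (1−p)^25
= 26 · 0.0144 · 0.040932 = 0.01533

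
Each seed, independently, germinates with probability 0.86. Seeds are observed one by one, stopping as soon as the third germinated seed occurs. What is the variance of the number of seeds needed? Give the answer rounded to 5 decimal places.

0.56787

Y = total seeds until the third success; negative binomial with r=3, p=0.86.
Var(Y) = r(1−p)/p² = 3·0.14 / 0.86² = 0.5678745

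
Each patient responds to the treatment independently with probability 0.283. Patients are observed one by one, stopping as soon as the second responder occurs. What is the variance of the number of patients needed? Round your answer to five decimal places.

17.90508

Y = total patients until the second success; negative binomial with r=2, p=0.283.
Var(Y) = r(1−p)/p² = 2·0.717 / 0.283² = 17.9050806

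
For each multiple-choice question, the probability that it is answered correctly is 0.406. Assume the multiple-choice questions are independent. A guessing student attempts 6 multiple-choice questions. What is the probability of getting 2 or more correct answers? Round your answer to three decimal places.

0.776

X ~ Binomial(6, 0.406); P(X ≥ 2) = Σ C(6,k) p^k (1−p)^(6−k) over k:
  k=2: C(6,2)·0.406^2·0.594^4 = 0.30781
  k=3: C(6,3)·0.406^3·0.594^3 = 0.28052
  k=4: C(6,4)·0.406^4·0.594^2 = 0.14380
  k=5: C(6,5)·0.406^5·0.594^1 = 0.03932
  k=6: C(6,6)·0.406^6·0.594^0 = 0.00448
Total = 0.77593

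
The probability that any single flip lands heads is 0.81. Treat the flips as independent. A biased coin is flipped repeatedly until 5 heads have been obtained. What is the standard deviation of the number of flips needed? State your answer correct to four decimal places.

1.2033

Y = total flips until the fifth success; negative binomial with r=5, p=0.81.
SD(Y) = √[r(1−p)/p²] = √(1.447950) = 1.203308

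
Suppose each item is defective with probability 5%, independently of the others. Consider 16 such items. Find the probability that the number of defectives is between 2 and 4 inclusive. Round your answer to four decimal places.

0.1884

X ~ Binomial(16, 0.05); P(2 ≤ X ≤ 4) = Σ C(16,k) p^k (1−p)^(16−k) over k:
  k=2: C(16,2)·0.05^2·0.95^14 = 0.146302
  k=3: C(16,3)·0.05^3·0.95^13 = 0.035934
  k=4: C(16,4)·0.05^4·0.95^12 = 0.006147
Total = 0.188383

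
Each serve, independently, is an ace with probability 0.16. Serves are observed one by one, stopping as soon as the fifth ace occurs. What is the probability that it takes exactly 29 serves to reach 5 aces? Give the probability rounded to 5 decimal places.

Y = trial on which the fifth success occurs; negative binomial, r=5, p=0.16.
P(Y=29) = C(28,4) · p^5 · (1−p)^24
= 20475 · 0.00010486 · 0.01523 = 0.0326984

0.03270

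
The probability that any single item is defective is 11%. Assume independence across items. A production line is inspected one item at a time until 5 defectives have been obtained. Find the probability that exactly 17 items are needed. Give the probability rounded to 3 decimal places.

0.007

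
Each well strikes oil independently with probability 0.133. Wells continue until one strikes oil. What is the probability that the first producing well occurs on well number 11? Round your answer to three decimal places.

0.032

Geometric (trials to first success), p = 0.133.
P(Y = 11) = (1−p)^10 · p = 0.23999 · 0.133 = 0.03192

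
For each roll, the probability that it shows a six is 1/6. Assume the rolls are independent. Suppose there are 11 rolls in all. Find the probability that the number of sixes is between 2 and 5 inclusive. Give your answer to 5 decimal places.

X ~ Binomial(11, 0.166667); P(2 ≤ X ≤ 5) = Σ C(11,k) p^k (1−p)^(11−k) over k:
  k=2: C(11,2)·0.166667^2·0.833333^9 = 0.2960936
  k=3: C(11,3)·0.166667^3·0.833333^8 = 0.1776561
  k=4: C(11,4)·0.166667^4·0.833333^7 = 0.0710625
  k=5: C(11,5)·0.166667^5·0.833333^6 = 0.0198975
Total = 0.5647097

0.56471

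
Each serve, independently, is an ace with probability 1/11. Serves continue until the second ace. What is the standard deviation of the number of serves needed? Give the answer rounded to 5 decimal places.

14.83240

Y = total serves until the second success; negative binomial with r=2, p=0.090909.
SD(Y) = √[r(1−p)/p²] = √(220.0000000) = 14.8323970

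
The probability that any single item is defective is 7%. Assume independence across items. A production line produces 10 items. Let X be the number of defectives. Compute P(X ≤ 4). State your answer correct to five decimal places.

0.99969

X ~ Binomial(10, 0.07); P(X ≤ 4) = Σ C(10,k) p^k (1−p)^(10−k) over k:
  k=0: C(10,0)·0.07^0·0.93^10 = 0.4839823
  k=1: C(10,1)·0.07^1·0.93^9 = 0.3642878
  k=2: C(10,2)·0.07^2·0.93^8 = 0.1233878
  k=3: C(10,3)·0.07^3·0.93^7 = 0.0247660
  k=4: C(10,4)·0.07^4·0.93^6 = 0.0032622
Total = 0.9996861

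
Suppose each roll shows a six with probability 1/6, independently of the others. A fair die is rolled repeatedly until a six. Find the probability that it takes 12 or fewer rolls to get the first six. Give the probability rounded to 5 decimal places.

Y = number of rolls to the first success; geometric, p = 0.166667.
P(Y ≤ 12) = 1 − (1−p)^12 = 1 − 0.1121567 = 0.8878433

0.88784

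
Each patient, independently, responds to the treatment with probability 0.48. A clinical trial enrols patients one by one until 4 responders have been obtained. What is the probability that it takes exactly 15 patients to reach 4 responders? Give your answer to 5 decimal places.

Y = trial on which the fourth success occurs; negative binomial, r=4, p=0.48.
P(Y=15) = C(14,3) · p^4 · (1−p)^11
= 364 · 0.053084 · 0.00075169 = 0.0145246

0.01452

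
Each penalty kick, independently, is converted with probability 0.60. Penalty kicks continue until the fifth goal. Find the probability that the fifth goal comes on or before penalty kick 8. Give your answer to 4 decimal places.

0.5941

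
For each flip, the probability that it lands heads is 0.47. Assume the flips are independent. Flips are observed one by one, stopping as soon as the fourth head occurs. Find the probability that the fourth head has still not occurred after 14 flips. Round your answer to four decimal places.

0.0468

Needing more than 14 flips ⇔ fewer than 4 successes in the first 14. With X ~ Binomial(14, 0.47), P(Y > 14) = P(X ≤ 3).
  k=0: C(14,0)·0.47^0·0.53^14 = 0.000138
  k=1: C(14,1)·0.47^1·0.53^13 = 0.001713
  k=2: C(14,2)·0.47^2·0.53^12 = 0.009875
  k=3: C(14,3)·0.47^3·0.53^11 = 0.035029
P(X ≤ 3) = 0.046756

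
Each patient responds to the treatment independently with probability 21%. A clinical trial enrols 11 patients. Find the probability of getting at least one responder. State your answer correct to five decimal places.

0.92520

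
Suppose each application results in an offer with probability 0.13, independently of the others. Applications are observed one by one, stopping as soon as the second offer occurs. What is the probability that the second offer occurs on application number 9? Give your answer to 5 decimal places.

0.05100

Y = trial on which the second success occurs; negative binomial, r=2, p=0.13.
P(Y=9) = C(8,1) · p^2 · (1−p)^7
= 8 · 0.0169 · 0.37725 = 0.0510048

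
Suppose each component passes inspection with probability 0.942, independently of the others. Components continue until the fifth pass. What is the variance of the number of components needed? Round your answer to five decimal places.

0.32681

Y = total components until the fifth success; negative binomial with r=5, p=0.942.
Var(Y) = r(1−p)/p² = 5·0.058 / 0.942² = 0.3268106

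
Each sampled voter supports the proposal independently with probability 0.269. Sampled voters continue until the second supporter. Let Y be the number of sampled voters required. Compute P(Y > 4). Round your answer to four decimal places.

Needing more than 4 sampled voters ⇔ fewer than 2 successes in the first 4. With X ~ Binomial(4, 0.269), P(Y > 4) = P(X ≤ 1).
  k=0: C(4,0)·0.269^0·0.731^4 = 0.285542
  k=1: C(4,1)·0.269^1·0.731^3 = 0.420305
P(X ≤ 1) = 0.705847

0.7058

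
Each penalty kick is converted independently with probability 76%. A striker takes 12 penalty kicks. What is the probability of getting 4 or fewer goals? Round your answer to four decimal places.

0.0021

X ~ Binomial(12, 0.76); P(X ≤ 4) = Σ C(12,k) p^k (1−p)^(12−k) over k:
  k=0: C(12,0)·0.76^0·0.24^12 = 0.000000
  k=1: C(12,1)·0.76^1·0.24^11 = 0.000001
  k=2: C(12,2)·0.76^2·0.24^10 = 0.000024
  k=3: C(12,3)·0.76^3·0.24^9 = 0.000255
  k=4: C(12,4)·0.76^4·0.24^8 = 0.001818
Total = 0.002099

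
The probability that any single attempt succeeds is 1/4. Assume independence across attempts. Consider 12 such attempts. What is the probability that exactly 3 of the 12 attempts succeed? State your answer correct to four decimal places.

X ~ Binomial(n=12, p=0.25).
P(X=3) = C(12,3) · p^3 · (1−p)^9
= 220 · 0.015625 · 0.075085 = 0.258104

0.2581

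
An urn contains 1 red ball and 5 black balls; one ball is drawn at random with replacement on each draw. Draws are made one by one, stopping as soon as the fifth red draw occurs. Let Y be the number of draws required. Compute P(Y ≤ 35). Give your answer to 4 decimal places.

Finishing within 35 draws ⇔ at least 5 successes in the first 35. With X ~ Binomial(35, 0.166667), P(Y ≤ 35) = 1 − P(X ≤ 4).
  k=0: C(35,0)·0.166667^0·0.833333^35 = 0.001693
  k=1: C(35,1)·0.166667^1·0.833333^34 = 0.011851
  k=2: C(35,2)·0.166667^2·0.833333^33 = 0.040293
  k=3: C(35,3)·0.166667^3·0.833333^32 = 0.088645
  k=4: C(35,4)·0.166667^4·0.833333^31 = 0.141833
1 − 0.284315 = 0.715685

0.7157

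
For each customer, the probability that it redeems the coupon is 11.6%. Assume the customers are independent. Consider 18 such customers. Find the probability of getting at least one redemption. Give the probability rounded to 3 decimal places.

0.891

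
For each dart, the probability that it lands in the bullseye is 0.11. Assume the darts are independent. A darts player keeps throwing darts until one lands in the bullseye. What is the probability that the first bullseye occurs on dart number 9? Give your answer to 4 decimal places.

Geometric (trials to first success), p = 0.11.
P(Y = 9) = (1−p)^8 · p = 0.39366 · 0.11 = 0.043302

0.0433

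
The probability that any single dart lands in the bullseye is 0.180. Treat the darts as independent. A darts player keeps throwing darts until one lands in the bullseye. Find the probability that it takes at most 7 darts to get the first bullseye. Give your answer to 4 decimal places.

0.7507

Y = number of darts to the first success; geometric, p = 0.18.
P(Y ≤ 7) = 1 − (1−p)^7 = 1 − 0.249285 = 0.750715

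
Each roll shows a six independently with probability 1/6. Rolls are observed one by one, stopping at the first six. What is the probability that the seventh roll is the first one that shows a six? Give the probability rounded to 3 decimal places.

Geometric (trials to first success), p = 0.166667.
P(Y = 7) = (1−p)^6 · p = 0.3349 · 0.166667 = 0.05582

0.056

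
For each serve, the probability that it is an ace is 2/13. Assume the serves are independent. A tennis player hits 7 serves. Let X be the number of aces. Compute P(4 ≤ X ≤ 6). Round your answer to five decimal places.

0.01325

X ~ Binomial(7, 0.153846); P(4 ≤ X ≤ 6) = Σ C(7,k) p^k (1−p)^(7−k) over k:
  k=4: C(7,4)·0.153846^4·0.846154^3 = 0.0118785
  k=5: C(7,5)·0.153846^5·0.846154^2 = 0.0012958
  k=6: C(7,6)·0.153846^6·0.846154^1 = 0.0000785
Total = 0.0132529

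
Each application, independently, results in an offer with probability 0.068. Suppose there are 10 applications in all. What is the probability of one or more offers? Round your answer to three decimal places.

P(at least one) = 1 − P(none) = 1 − (1 − 0.068)^10
= 1 − 0.49449 = 0.50551

0.506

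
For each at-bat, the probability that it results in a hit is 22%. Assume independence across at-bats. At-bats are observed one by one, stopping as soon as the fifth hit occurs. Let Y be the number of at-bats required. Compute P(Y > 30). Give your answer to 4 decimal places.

0.1787

Needing more than 30 at-bats ⇔ fewer than 5 successes in the first 30. With X ~ Binomial(30, 0.22), P(Y > 30) = P(X ≤ 4).
  k=0: C(30,0)·0.22^0·0.78^30 = 0.000579
  k=1: C(30,1)·0.22^1·0.78^29 = 0.004901
  k=2: C(30,2)·0.22^2·0.78^28 = 0.020044
  k=3: C(30,3)·0.22^3·0.78^27 = 0.052765
  k=4: C(30,4)·0.22^4·0.78^26 = 0.100457
P(X ≤ 4) = 0.178746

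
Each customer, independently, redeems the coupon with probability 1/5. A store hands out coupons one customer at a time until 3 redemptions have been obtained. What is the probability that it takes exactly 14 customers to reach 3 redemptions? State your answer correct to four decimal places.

0.0536

Y = trial on which the third success occurs; negative binomial, r=3, p=0.20.
P(Y=14) = C(13,2) · p^3 · (1−p)^11
= 78 · 0.008 · 0.085899 = 0.053601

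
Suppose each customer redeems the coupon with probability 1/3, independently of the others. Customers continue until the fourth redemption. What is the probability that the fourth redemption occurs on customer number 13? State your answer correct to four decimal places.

Y = trial on which the fourth success occurs; negative binomial, r=4, p=0.333333.
P(Y=13) = C(12,3) · p^4 · (1−p)^9
= 220 · 0.012346 · 0.026012 = 0.070651

0.0707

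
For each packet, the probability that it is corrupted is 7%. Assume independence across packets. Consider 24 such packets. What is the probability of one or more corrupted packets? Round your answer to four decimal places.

0.8248

P(at least one) = 1 − P(none) = 1 − (1 − 0.07)^24
= 1 − 0.175223 = 0.824777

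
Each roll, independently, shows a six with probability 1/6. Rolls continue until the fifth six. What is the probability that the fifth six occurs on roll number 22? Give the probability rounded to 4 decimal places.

Y = trial on which the fifth success occurs; negative binomial, r=5, p=0.166667.
P(Y=22) = C(21,4) · p^5 · (1−p)^17
= 5985 · 0.0001286 · 0.045073 = 0.034692

0.0347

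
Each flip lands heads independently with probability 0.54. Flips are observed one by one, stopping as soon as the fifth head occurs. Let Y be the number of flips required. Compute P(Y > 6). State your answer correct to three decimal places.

Needing more than 6 flips ⇔ fewer than 5 successes in the first 6. With X ~ Binomial(6, 0.54), P(Y > 6) = P(X ≤ 4).
  k=0: C(6,0)·0.54^0·0.46^6 = 0.00947
  k=1: C(6,1)·0.54^1·0.46^5 = 0.06673
  k=2: C(6,2)·0.54^2·0.46^4 = 0.19584
  k=3: C(6,3)·0.54^3·0.46^3 = 0.30654
  k=4: C(6,4)·0.54^4·0.46^2 = 0.26989
P(X ≤ 4) = 0.84848

0.848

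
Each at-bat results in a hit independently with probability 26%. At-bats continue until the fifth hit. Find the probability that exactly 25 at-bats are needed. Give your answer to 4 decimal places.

0.0306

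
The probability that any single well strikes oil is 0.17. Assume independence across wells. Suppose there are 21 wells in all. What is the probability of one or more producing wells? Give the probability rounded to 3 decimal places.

P(at least one) = 1 − P(none) = 1 − (1 − 0.17)^21
= 1 − 0.01998 = 0.98002

0.980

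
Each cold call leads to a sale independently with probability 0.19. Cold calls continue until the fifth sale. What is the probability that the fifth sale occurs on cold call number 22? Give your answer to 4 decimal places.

0.0412

Y = trial on which the fifth success occurs; negative binomial, r=5, p=0.19.
P(Y=22) = C(21,4) · p^5 · (1−p)^17
= 5985 · 0.00024761 · 0.027813 = 0.041217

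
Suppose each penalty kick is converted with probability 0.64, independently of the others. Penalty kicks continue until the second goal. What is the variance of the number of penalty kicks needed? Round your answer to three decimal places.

1.758

Y = total penalty kicks until the second success; negative binomial with r=2, p=0.64.
Var(Y) = r(1−p)/p² = 2·0.36 / 0.64² = 1.75781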